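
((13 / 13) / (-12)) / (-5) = 1 / 60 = 0.02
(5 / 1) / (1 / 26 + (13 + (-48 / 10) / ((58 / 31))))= 18850 / 39483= 0.48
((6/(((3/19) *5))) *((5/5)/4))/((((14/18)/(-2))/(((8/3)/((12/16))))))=-608/35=-17.37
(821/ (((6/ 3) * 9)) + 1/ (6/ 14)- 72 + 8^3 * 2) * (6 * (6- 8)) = -35998/ 3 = -11999.33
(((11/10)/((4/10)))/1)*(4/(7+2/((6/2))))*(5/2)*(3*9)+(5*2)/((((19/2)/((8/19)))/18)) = 1740735/16606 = 104.83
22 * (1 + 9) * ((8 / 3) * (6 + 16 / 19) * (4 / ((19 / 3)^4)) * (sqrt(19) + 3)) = 73.44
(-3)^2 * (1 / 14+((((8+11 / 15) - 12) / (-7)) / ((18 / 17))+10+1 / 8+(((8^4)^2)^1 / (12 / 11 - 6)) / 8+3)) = -1076503661 / 280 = -3844655.93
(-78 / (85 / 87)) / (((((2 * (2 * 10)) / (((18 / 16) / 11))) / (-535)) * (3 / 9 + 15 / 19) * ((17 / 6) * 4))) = 558735489 / 65105920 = 8.58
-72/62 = -36/31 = -1.16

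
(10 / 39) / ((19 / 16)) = 160 / 741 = 0.22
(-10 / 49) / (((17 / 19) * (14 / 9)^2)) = -7695 / 81634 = -0.09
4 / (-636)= -0.01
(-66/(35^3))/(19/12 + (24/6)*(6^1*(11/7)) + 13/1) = -792/26907125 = -0.00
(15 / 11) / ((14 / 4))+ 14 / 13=1468 / 1001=1.47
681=681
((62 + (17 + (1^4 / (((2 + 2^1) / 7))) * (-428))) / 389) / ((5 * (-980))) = 67 / 190610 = 0.00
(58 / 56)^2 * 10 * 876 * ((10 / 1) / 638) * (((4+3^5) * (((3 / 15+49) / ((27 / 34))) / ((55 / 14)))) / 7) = 1457842412 / 17787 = 81961.12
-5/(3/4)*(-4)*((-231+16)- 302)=-41360/3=-13786.67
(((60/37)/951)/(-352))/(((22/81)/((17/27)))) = -255/22707344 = -0.00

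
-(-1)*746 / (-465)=-746 / 465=-1.60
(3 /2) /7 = 0.21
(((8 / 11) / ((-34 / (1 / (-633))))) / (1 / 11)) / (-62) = -2 / 333591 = -0.00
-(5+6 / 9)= -17 / 3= -5.67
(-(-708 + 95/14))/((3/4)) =19634/21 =934.95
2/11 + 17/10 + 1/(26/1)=1373/715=1.92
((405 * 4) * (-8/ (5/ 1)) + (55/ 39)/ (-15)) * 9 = -303275/ 13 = -23328.85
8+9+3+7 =27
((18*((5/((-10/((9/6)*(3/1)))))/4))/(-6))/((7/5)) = 135/112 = 1.21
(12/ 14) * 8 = 48/ 7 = 6.86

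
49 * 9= 441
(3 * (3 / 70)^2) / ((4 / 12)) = 81 / 4900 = 0.02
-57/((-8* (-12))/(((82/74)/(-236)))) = 779/279424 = 0.00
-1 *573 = -573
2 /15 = 0.13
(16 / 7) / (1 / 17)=272 / 7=38.86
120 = 120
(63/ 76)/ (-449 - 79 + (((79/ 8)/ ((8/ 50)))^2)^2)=16515072/ 289072113107443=0.00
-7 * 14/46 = -49/23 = -2.13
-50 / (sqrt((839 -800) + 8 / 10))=-7.93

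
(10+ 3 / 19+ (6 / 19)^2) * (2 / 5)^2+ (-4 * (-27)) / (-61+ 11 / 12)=-1016948 / 6507025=-0.16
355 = 355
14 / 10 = 7 / 5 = 1.40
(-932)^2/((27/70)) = 60803680/27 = 2251988.15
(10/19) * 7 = 3.68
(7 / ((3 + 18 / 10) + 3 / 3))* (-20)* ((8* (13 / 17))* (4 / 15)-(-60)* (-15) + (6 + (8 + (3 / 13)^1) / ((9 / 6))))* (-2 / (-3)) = 91467040 / 6409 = 14271.66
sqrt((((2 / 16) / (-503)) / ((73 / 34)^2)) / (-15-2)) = sqrt(17102) / 73438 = 0.00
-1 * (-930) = 930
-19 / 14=-1.36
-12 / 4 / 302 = -3 / 302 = -0.01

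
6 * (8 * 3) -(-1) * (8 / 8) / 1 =145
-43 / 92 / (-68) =43 / 6256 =0.01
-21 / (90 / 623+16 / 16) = -13083 / 713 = -18.35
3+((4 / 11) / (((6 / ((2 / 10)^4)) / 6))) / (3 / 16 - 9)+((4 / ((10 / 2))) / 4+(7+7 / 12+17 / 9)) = 12.67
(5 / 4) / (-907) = -5 / 3628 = -0.00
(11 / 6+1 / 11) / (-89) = -127 / 5874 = -0.02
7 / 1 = 7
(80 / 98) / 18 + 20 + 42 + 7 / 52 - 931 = -19923781 / 22932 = -868.82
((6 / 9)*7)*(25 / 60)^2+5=5.81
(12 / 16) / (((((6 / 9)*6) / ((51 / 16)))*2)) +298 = 152729 / 512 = 298.30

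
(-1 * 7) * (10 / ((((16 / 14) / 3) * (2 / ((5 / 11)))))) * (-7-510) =172725 / 8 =21590.62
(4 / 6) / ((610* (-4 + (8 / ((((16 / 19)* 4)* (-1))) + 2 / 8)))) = -8 / 44835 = -0.00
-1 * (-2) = 2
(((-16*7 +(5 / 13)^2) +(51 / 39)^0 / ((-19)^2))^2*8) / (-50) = -186257750026384 / 93052452025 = -2001.64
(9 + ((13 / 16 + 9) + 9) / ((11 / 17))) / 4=6701 / 704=9.52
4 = 4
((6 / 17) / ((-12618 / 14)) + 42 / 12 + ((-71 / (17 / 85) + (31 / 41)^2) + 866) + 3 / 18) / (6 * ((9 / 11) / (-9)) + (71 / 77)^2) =61196129358595 / 36198685939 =1690.56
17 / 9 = 1.89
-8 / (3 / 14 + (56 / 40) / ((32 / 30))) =-896 / 171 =-5.24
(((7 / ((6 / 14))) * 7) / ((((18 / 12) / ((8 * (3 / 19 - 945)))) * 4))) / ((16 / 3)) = -513128 / 19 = -27006.74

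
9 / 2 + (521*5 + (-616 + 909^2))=1656549 / 2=828274.50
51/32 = 1.59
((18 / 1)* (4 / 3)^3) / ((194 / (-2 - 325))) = -6976 / 97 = -71.92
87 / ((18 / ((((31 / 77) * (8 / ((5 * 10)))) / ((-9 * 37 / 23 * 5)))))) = -41354 / 9615375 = -0.00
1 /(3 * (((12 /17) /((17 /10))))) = 289 /360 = 0.80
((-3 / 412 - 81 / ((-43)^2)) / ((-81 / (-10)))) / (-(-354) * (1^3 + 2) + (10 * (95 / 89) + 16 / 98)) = -282876265 / 48115820548872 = -0.00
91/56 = 13/8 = 1.62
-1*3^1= -3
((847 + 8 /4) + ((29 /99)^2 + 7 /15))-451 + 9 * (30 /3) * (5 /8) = 454.80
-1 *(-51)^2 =-2601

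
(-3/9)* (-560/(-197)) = -560/591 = -0.95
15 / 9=5 / 3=1.67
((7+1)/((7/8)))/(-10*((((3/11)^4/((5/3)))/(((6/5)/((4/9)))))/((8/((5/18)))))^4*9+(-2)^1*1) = -6022722992678130286592/1317470654648341197067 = -4.57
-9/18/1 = -1/2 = -0.50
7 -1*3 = 4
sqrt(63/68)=3 * sqrt(119)/34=0.96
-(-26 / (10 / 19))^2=-61009 / 25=-2440.36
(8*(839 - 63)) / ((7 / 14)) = 12416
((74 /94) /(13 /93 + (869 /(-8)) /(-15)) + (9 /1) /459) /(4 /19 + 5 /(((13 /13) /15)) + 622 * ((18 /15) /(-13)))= 1140345895 /160723229319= 0.01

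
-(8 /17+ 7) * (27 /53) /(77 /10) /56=-17145 /1942556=-0.01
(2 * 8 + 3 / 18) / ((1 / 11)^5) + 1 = 15621953 / 6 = 2603658.83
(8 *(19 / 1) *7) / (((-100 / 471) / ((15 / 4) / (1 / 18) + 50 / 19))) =-1757301 / 5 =-351460.20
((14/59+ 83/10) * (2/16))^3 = 1.22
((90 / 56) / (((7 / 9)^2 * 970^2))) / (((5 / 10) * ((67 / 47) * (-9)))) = -3807 / 8649129160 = -0.00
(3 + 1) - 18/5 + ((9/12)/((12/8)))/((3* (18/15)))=97/180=0.54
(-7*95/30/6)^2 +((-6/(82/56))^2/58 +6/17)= 15349445845/1074037968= 14.29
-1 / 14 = -0.07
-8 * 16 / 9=-128 / 9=-14.22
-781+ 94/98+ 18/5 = -190228/245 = -776.44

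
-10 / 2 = -5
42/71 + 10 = 752/71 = 10.59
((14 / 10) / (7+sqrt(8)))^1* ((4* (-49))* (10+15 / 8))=-45619 / 82+6517* sqrt(2) / 41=-331.54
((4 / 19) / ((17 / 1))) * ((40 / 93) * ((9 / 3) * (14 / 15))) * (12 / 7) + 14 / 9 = 142486 / 90117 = 1.58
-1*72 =-72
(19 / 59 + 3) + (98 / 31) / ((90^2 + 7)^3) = 3237414326343050 / 974527781907647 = 3.32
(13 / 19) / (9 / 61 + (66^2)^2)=793 / 21991719195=0.00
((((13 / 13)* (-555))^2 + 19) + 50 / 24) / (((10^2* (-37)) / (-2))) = 3696553 / 22200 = 166.51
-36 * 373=-13428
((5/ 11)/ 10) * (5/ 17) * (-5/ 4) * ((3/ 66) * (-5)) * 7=875/ 32912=0.03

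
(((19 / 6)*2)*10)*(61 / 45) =2318 / 27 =85.85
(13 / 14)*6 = 5.57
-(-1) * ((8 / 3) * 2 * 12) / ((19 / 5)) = 320 / 19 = 16.84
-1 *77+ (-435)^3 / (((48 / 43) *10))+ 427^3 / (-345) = -7599603.89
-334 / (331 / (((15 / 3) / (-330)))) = 167 / 10923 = 0.02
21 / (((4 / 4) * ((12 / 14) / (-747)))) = -36603 / 2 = -18301.50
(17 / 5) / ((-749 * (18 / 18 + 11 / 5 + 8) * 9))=-0.00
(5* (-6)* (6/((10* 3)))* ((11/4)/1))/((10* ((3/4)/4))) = -44/5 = -8.80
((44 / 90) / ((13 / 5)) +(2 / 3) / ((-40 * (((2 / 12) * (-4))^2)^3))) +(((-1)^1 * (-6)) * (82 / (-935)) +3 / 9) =-5452021 / 28005120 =-0.19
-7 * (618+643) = -8827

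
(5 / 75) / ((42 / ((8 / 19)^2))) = 32 / 113715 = 0.00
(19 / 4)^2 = 361 / 16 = 22.56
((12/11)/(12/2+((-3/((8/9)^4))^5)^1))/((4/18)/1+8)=-20752587082923245568/399863279083979798344103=-0.00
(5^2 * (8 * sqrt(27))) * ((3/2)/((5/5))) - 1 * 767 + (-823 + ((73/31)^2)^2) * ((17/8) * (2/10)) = -20385918247/18470420 + 900 * sqrt(3) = 455.14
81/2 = 40.50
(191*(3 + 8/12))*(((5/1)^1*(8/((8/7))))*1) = 73535/3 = 24511.67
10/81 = 0.12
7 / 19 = 0.37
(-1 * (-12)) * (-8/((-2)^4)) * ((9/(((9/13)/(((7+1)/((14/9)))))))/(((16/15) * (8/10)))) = -26325/56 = -470.09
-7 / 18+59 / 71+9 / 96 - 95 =-1931603 / 20448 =-94.46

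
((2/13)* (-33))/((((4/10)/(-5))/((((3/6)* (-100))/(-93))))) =13750/403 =34.12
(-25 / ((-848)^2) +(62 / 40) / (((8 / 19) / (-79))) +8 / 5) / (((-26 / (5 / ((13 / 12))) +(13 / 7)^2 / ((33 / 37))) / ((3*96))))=15133547184525 / 320911396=47158.02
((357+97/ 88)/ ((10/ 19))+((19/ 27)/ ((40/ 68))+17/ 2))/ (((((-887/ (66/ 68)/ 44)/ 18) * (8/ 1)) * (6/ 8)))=-180362083/ 1809480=-99.68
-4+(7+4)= 7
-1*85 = -85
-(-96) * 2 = 192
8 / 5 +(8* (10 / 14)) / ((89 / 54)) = 15784 / 3115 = 5.07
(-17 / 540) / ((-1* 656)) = 17 / 354240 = 0.00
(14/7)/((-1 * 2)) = -1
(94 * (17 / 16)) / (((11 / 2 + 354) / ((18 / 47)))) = 153 / 1438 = 0.11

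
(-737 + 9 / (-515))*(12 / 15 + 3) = -7211716 / 2575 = -2800.67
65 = 65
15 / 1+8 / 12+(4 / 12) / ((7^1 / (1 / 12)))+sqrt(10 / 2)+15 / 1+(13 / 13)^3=33.91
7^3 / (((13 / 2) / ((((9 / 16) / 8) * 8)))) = 3087 / 104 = 29.68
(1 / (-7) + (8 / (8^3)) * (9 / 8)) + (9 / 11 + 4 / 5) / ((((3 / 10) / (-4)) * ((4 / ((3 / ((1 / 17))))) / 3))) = -32540491 / 39424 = -825.40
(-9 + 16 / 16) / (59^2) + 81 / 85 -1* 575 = -169852594 / 295885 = -574.05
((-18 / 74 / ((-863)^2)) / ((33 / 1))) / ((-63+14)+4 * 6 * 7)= -3 / 36071396977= -0.00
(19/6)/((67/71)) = 1349/402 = 3.36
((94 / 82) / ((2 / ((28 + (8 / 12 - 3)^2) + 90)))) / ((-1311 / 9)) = -52217 / 107502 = -0.49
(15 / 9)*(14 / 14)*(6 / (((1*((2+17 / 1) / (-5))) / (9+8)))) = -44.74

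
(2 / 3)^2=0.44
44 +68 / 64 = 45.06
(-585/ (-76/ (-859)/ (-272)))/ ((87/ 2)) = 22780680/ 551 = 41344.25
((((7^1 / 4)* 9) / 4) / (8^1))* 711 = 44793 / 128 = 349.95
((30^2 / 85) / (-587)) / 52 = -45 / 129727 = -0.00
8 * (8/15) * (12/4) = 64/5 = 12.80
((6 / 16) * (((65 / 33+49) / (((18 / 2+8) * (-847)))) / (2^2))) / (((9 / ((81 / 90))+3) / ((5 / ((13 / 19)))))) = -79895 / 428283856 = -0.00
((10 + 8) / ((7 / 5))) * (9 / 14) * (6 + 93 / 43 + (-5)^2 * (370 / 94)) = 87225660 / 99029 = 880.81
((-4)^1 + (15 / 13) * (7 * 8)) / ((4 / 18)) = 3546 / 13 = 272.77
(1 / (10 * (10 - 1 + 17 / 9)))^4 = 6561 / 922368160000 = 0.00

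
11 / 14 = 0.79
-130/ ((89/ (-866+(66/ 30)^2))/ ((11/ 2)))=3078647/ 445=6918.31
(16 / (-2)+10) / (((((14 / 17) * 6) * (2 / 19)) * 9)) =323 / 756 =0.43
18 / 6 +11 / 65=3.17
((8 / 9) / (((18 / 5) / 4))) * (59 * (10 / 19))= 47200 / 1539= 30.67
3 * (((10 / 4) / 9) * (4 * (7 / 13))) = 70 / 39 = 1.79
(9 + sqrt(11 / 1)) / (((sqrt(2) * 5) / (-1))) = sqrt(2) * (-9 - sqrt(11)) / 10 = -1.74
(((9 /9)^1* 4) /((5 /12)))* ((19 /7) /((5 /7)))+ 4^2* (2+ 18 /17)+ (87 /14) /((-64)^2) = 2081853551 /24371200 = 85.42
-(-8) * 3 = 24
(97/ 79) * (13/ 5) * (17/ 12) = 21437/ 4740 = 4.52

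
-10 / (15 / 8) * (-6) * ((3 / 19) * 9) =45.47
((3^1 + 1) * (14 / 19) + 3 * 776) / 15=44288 / 285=155.40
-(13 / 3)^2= -169 / 9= -18.78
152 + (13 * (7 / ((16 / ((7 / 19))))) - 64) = 27389 / 304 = 90.10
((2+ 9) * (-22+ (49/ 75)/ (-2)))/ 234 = -36839/ 35100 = -1.05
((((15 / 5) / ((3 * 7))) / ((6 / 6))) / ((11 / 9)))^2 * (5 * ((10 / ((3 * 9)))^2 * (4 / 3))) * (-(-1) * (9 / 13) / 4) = 500 / 231231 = 0.00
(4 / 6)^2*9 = 4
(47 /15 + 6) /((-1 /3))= -137 /5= -27.40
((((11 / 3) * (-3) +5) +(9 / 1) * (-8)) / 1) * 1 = -78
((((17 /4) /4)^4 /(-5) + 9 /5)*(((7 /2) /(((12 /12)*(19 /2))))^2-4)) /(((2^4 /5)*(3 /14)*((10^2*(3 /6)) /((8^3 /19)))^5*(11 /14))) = -9677193697296384 /19204275642578125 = -0.50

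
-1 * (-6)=6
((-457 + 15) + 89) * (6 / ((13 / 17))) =-36006 / 13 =-2769.69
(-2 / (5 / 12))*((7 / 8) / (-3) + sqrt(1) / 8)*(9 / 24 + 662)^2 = 350992.51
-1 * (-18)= 18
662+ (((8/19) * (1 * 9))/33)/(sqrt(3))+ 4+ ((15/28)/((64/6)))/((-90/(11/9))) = 8 * sqrt(3)/209+ 10741237/16128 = 666.07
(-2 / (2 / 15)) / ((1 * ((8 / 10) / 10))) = -375 / 2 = -187.50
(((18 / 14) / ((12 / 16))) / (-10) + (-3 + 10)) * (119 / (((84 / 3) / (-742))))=-215339 / 10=-21533.90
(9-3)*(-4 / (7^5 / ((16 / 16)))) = -24 / 16807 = -0.00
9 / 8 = 1.12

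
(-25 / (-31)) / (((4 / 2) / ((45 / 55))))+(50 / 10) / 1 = 3635 / 682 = 5.33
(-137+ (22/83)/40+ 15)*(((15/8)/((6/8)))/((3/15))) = -1012545/664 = -1524.92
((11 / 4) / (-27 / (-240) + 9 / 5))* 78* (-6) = -11440 / 17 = -672.94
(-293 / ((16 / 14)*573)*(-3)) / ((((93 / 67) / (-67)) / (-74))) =340656743 / 71052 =4794.47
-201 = -201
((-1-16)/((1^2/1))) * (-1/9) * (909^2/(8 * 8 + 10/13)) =20289789/842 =24097.14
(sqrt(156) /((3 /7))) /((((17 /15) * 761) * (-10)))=-7 * sqrt(39) /12937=-0.00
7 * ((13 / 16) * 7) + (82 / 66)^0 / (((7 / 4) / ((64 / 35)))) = 160161 / 3920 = 40.86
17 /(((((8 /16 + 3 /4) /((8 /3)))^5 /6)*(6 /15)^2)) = 285212672 /10125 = 28169.15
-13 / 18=-0.72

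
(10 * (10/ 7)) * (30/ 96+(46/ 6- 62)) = -771.73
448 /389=1.15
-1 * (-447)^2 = -199809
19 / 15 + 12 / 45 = 23 / 15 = 1.53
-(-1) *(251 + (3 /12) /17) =17069 /68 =251.01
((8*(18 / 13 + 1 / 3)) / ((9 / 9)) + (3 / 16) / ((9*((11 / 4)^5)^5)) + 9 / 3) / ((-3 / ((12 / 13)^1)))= -283002519241307941147957854140 / 54931959132979047075207937257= -5.15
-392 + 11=-381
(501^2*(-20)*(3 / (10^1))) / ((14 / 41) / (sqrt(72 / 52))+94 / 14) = -7496056010646 / 33357535+63536887134*sqrt(26) / 33357535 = -215006.30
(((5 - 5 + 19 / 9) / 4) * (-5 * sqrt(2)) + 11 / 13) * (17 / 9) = 187 / 117 - 1615 * sqrt(2) / 324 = -5.45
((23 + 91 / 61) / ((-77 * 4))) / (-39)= 249 / 122122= 0.00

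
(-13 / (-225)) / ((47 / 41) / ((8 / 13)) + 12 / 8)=4264 / 248175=0.02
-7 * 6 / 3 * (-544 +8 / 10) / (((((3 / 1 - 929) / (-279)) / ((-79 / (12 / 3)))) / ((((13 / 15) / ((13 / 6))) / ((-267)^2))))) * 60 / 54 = -46560388 / 165034035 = -0.28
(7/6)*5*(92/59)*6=3220/59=54.58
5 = 5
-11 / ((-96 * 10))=11 / 960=0.01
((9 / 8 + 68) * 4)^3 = 21139047.12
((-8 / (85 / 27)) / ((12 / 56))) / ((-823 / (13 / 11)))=13104 / 769505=0.02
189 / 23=8.22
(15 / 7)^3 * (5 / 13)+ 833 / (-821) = 10140028 / 3660839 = 2.77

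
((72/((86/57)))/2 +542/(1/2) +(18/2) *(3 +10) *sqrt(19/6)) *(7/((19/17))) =4641 *sqrt(114)/38 +5668922/817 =8242.71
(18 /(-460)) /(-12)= 0.00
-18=-18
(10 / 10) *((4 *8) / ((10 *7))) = 16 / 35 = 0.46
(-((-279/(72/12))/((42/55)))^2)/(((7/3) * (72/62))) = -90117775/65856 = -1368.41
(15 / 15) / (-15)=-1 / 15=-0.07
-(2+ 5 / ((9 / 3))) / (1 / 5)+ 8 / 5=-251 / 15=-16.73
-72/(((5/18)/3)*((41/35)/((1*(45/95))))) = -244944/779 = -314.43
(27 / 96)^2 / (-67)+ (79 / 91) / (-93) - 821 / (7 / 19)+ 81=-1246866491839 / 580629504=-2147.44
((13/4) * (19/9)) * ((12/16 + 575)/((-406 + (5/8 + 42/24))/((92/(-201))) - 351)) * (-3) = -26166686/1172079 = -22.33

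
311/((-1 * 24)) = -311/24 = -12.96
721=721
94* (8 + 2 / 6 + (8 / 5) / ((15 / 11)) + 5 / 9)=212816 / 225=945.85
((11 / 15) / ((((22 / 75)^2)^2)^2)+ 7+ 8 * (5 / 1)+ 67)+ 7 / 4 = 67319387210447 / 4988715776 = 13494.33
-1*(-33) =33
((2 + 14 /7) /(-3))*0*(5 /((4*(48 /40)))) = 0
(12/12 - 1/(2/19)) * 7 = -119/2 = -59.50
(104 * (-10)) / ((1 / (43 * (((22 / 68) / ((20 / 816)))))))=-590304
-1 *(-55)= 55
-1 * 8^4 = -4096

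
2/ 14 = 0.14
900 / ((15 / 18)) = 1080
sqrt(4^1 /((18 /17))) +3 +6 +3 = sqrt(34) /3 +12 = 13.94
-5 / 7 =-0.71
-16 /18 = -0.89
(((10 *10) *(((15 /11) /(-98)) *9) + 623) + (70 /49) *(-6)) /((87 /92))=29847284 /46893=636.50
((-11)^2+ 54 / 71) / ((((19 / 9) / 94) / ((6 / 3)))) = 769860 / 71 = 10843.10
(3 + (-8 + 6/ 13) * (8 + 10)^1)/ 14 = -1725/ 182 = -9.48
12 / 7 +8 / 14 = 16 / 7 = 2.29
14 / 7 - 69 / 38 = 7 / 38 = 0.18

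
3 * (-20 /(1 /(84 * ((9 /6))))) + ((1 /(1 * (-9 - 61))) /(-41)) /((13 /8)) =-141031796 /18655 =-7560.00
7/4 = 1.75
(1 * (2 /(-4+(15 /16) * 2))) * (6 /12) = -0.47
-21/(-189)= 1/9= 0.11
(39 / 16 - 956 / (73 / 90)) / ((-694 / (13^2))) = 232171017 / 810592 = 286.42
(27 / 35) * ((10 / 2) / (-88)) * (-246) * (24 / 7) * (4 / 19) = 79704 / 10241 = 7.78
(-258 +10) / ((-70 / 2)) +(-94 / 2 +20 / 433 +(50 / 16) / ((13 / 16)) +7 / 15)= -21014768 / 591045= -35.56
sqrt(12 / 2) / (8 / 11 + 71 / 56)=616 * sqrt(6) / 1229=1.23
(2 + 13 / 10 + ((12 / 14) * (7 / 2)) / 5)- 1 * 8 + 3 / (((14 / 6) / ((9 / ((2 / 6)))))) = 2143 / 70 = 30.61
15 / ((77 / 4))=60 / 77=0.78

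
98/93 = 1.05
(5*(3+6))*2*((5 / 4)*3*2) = 675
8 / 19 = 0.42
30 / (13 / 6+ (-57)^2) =180 / 19507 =0.01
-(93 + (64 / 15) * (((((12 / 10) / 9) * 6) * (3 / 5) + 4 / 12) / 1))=-108529 / 1125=-96.47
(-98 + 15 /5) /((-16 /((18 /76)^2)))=405 /1216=0.33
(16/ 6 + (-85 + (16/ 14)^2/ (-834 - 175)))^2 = 149135850470161/ 21999712329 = 6778.99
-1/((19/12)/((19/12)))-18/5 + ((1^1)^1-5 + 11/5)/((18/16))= -31/5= -6.20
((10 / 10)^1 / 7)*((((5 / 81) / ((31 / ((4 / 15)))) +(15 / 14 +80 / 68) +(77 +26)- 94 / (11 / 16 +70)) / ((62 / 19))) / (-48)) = -1334545247279 / 14080472917056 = -0.09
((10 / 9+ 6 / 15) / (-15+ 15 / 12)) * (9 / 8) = -34 / 275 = -0.12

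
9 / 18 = 1 / 2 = 0.50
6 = 6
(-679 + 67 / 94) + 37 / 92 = -2931175 / 4324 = -677.89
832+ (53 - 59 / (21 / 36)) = 5487 / 7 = 783.86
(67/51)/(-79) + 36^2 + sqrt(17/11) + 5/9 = sqrt(187)/11 + 15671266/12087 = 1297.78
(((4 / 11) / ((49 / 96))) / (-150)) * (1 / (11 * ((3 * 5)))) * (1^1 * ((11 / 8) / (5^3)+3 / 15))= -1688 / 277921875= -0.00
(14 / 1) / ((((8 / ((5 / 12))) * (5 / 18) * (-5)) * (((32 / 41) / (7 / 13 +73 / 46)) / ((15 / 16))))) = -3282993 / 2449408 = -1.34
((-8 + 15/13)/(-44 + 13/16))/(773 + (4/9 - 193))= 1602/5865899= 0.00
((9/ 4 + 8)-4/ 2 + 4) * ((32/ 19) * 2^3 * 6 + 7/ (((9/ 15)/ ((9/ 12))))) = 333641/ 304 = 1097.50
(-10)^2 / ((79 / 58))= 5800 / 79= 73.42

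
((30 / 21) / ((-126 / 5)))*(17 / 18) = -425 / 7938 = -0.05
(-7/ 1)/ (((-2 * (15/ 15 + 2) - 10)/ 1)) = 7/ 16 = 0.44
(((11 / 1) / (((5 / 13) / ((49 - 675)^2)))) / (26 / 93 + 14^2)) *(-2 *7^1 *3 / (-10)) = 54721368702 / 228175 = 239821.93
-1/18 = -0.06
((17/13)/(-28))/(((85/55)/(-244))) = 671/91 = 7.37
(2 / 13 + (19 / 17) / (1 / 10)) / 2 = 1252 / 221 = 5.67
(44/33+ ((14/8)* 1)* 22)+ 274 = 1883/6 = 313.83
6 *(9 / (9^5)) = 2 / 2187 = 0.00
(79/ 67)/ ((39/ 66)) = 1738/ 871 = 2.00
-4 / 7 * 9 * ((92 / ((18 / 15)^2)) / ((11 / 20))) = -46000 / 77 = -597.40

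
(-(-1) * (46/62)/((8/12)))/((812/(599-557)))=207/3596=0.06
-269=-269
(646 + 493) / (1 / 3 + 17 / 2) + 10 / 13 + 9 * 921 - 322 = 5578635 / 689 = 8096.71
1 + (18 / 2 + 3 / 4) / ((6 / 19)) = 255 / 8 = 31.88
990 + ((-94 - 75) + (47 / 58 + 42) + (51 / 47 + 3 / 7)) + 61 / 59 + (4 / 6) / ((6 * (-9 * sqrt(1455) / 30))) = 975378669 / 1125838 - 2 * sqrt(1455) / 7857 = 866.35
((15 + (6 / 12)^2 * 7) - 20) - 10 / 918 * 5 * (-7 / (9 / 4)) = -3.08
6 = 6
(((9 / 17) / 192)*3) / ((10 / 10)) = 0.01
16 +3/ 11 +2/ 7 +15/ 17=22830/ 1309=17.44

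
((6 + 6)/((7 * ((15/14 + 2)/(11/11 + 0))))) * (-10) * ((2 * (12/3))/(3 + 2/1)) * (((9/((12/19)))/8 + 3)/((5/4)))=-7344/215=-34.16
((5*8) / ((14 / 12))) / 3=80 / 7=11.43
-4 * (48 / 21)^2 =-1024 / 49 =-20.90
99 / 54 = 11 / 6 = 1.83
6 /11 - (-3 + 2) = 17 /11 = 1.55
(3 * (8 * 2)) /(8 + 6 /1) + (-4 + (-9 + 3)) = -46 /7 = -6.57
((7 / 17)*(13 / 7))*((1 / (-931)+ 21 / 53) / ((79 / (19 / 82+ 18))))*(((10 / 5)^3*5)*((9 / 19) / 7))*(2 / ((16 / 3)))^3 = 230208255225 / 23126879359808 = 0.01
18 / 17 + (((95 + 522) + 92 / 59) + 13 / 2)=1255993 / 2006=626.12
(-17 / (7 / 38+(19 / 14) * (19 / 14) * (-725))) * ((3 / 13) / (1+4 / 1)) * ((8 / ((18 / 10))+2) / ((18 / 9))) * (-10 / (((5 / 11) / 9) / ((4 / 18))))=-80781008 / 969557355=-0.08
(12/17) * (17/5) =12/5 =2.40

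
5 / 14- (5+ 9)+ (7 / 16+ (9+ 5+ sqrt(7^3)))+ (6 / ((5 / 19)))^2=539.15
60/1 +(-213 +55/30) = -907/6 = -151.17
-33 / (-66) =1 / 2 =0.50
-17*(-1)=17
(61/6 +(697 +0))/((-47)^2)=4243/13254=0.32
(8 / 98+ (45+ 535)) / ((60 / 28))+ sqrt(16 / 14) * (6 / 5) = 12 * sqrt(14) / 35+ 28424 / 105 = 271.99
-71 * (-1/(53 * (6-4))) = 71/106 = 0.67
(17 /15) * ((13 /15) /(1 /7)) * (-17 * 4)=-105196 /225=-467.54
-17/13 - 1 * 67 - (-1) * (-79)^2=80245/13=6172.69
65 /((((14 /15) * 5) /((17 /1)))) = 3315 /14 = 236.79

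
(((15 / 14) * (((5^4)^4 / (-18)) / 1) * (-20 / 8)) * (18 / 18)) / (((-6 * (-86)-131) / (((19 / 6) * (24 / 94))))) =14495849609375 / 303996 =47684343.25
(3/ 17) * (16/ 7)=48/ 119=0.40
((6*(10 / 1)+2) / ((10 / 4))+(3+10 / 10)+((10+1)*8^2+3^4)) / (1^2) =4069 / 5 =813.80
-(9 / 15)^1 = -3 / 5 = -0.60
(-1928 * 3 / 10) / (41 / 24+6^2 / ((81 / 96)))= -23136 / 1775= -13.03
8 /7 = 1.14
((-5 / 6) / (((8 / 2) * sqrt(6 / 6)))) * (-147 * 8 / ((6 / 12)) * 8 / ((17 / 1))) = 3920 / 17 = 230.59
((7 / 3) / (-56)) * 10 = -5 / 12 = -0.42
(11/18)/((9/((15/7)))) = 55/378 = 0.15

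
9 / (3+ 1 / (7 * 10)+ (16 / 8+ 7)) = 630 / 841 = 0.75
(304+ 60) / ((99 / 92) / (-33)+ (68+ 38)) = 33488 / 9749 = 3.44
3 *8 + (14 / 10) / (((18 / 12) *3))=1094 / 45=24.31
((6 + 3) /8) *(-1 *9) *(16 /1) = -162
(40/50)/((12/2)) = 0.13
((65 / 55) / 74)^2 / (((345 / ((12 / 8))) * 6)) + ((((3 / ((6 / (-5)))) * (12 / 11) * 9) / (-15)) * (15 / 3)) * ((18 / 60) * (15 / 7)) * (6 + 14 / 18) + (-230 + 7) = -1199171058497 / 6400677360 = -187.35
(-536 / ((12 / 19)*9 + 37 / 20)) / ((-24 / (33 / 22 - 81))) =-674690 / 2863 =-235.66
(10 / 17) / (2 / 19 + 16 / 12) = 285 / 697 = 0.41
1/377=0.00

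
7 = 7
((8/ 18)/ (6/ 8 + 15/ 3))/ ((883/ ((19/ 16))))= 19/ 182781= 0.00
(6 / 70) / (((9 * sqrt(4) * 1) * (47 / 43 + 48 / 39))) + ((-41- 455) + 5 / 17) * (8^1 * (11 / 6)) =-33715743337 / 4637430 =-7270.35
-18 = -18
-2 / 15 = -0.13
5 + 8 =13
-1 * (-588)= 588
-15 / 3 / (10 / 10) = -5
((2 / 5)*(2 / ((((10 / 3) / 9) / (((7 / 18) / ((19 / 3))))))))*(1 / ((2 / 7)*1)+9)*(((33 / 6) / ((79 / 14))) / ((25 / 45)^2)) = 5.24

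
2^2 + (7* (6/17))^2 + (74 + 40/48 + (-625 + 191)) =-605275/1734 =-349.06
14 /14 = 1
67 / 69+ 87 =6070 / 69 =87.97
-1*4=-4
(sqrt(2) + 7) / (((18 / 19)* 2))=19* sqrt(2) / 36 + 133 / 36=4.44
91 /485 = 0.19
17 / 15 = 1.13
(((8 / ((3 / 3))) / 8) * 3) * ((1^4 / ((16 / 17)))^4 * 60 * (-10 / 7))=-18792225 / 57344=-327.71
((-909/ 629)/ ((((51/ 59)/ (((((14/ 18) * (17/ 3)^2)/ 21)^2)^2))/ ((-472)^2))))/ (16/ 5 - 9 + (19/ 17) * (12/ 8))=5447532530258410880/ 30145575669579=180707.53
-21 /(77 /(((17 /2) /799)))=-3 /1034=-0.00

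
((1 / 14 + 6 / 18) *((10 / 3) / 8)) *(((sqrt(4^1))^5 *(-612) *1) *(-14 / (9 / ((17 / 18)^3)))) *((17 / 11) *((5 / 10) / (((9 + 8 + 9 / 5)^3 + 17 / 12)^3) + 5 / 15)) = 43481348936963903331679284460 / 19501295474993280703363071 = 2229.66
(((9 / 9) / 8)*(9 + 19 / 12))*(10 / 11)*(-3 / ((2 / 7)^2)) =-44.20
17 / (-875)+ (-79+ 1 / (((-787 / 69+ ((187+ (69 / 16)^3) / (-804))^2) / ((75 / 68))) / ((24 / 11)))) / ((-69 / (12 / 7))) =20661364287463122661303 / 10603198166346999973375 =1.95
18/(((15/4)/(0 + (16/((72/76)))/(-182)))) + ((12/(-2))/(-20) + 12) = 32363/2730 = 11.85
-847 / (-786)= 847 / 786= 1.08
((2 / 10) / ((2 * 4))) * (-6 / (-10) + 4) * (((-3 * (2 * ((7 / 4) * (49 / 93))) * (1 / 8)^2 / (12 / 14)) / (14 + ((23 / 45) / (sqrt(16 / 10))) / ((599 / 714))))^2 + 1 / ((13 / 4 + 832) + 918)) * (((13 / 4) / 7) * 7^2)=4788838123719076417254983901 / 2940700441856250515905917747200 - 62077747158293724039 * sqrt(10) / 20966066176074793354526720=0.00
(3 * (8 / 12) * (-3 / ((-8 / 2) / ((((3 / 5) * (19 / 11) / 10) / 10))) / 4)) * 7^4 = 410571 / 44000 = 9.33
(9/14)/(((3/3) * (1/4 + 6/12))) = 6/7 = 0.86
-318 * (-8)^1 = 2544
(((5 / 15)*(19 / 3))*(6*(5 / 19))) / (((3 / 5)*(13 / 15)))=250 / 39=6.41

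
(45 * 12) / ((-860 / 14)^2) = 1323 / 9245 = 0.14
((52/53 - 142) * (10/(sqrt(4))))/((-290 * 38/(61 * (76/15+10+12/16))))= 61.73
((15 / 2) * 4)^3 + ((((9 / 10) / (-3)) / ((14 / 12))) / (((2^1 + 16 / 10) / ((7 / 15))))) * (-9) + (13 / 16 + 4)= 2160409 / 80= 27005.11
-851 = -851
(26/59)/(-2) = -13/59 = -0.22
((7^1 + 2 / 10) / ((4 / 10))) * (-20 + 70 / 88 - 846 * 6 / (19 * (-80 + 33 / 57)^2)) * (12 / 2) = -5785130943 / 2783099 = -2078.67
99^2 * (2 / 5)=19602 / 5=3920.40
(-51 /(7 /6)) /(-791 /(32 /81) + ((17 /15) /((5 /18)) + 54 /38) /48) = 4651200 /213023881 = 0.02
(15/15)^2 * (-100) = -100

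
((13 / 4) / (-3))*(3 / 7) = -13 / 28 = -0.46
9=9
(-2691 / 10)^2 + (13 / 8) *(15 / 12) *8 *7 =1813214 / 25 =72528.56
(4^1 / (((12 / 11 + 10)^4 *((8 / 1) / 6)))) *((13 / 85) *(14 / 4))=3996993 / 37660687520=0.00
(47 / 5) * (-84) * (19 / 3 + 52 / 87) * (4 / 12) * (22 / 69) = -1939784 / 3335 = -581.64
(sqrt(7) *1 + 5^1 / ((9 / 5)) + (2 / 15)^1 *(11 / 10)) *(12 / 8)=3 *sqrt(7) / 2 + 329 / 75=8.36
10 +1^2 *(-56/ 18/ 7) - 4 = 50/ 9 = 5.56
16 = 16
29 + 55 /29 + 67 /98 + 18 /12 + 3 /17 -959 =-22363181 /24157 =-925.74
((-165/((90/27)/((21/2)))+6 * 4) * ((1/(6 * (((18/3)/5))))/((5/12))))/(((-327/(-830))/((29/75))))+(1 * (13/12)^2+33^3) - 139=932263643/26160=35636.99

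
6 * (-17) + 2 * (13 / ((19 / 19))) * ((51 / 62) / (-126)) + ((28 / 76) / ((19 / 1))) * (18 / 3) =-47967341 / 470022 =-102.05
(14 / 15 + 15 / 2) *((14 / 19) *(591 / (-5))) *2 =-697774 / 475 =-1469.00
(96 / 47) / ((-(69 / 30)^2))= -9600 / 24863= -0.39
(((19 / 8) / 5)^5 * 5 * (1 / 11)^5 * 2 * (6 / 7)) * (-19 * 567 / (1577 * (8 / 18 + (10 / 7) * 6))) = -37906599591 / 38874052321280000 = -0.00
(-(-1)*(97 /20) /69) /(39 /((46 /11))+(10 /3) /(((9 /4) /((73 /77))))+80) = 67221 /86769310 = 0.00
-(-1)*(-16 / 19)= -16 / 19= -0.84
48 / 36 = 4 / 3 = 1.33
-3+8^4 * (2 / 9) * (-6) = -16393 / 3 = -5464.33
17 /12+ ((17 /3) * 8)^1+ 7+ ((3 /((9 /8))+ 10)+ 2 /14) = 5591 /84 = 66.56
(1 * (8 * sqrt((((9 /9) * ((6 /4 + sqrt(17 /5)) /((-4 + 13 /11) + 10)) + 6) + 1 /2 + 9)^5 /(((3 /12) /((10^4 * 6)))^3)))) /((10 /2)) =614400 * sqrt(2370) * (11 * sqrt(85) + 6205)^(5 /2) /493039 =191602190832.97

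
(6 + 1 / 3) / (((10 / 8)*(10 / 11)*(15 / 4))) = 1672 / 1125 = 1.49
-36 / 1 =-36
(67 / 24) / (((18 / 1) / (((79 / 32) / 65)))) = 5293 / 898560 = 0.01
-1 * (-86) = 86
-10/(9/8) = -80/9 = -8.89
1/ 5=0.20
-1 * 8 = -8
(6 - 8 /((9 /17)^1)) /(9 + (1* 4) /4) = -41 /45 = -0.91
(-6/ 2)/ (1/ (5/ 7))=-15/ 7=-2.14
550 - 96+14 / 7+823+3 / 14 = 17909 / 14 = 1279.21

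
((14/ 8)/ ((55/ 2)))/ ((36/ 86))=301/ 1980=0.15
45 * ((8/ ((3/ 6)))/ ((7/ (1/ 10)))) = 72/ 7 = 10.29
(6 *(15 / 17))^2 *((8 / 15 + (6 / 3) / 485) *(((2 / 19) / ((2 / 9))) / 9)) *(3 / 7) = 74520 / 219317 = 0.34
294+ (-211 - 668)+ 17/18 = -10513/18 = -584.06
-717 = -717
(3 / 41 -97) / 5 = -3974 / 205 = -19.39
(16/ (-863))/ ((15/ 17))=-272/ 12945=-0.02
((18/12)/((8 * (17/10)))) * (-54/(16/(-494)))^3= 4449112744635/8704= 511157254.67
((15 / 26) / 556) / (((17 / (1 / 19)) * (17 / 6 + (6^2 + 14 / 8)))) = 45 / 568485814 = 0.00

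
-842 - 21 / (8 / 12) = -1747 / 2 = -873.50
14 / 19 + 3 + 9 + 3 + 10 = 489 / 19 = 25.74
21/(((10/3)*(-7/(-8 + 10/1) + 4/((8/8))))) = 63/5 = 12.60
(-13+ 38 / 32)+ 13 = 1.19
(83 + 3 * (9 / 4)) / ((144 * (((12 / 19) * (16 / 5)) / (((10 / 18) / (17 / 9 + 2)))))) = 34105 / 774144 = 0.04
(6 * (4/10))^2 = 5.76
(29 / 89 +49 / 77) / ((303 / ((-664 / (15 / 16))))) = -3335936 / 1483185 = -2.25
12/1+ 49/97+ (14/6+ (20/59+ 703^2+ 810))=8499241793/17169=495034.18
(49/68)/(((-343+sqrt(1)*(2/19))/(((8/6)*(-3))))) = 931/110755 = 0.01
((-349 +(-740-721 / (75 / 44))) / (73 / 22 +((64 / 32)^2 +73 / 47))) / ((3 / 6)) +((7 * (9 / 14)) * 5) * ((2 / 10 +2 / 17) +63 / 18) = -11928159001 / 46782300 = -254.97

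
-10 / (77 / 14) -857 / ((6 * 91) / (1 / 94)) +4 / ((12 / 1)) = -282573 / 188188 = -1.50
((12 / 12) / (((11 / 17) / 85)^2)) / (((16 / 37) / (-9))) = -695312325 / 1936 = -359148.93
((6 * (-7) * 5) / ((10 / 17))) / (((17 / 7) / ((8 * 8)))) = -9408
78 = 78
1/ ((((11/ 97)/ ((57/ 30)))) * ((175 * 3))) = 1843/ 57750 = 0.03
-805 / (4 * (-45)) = 161 / 36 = 4.47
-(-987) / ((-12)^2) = 329 / 48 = 6.85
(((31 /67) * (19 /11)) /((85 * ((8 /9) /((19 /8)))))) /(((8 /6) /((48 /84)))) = 302157 /28064960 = 0.01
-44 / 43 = -1.02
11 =11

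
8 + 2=10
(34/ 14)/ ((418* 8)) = 17/ 23408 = 0.00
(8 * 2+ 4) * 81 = 1620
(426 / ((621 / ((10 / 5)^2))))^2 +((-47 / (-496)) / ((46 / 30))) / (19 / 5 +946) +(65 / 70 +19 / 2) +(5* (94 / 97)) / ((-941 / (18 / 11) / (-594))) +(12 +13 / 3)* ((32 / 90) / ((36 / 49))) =9953022859426552357 / 322443731960496720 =30.87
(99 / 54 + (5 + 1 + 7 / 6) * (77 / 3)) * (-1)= -1672 / 9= -185.78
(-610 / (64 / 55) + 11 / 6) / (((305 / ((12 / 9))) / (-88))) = 551639 / 2745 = 200.96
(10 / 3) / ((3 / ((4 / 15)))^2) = 32 / 1215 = 0.03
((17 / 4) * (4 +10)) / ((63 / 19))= 323 / 18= 17.94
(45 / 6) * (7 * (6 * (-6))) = -1890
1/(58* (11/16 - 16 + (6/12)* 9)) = -8/5017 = -0.00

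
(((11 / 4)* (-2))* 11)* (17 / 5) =-2057 / 10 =-205.70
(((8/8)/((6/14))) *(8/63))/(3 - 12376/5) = -40/333747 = -0.00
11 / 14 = 0.79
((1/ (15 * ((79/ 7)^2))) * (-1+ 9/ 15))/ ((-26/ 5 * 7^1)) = 7/ 1216995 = 0.00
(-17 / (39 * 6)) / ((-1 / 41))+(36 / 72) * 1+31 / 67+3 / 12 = 131423 / 31356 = 4.19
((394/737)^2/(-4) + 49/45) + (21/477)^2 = 23329916363/22886425815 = 1.02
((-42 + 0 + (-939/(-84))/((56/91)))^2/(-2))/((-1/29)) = 826642709/100352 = 8237.43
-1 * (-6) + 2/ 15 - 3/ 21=629/ 105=5.99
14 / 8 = 1.75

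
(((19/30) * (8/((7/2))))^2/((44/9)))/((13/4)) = 23104/175175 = 0.13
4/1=4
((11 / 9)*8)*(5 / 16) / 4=55 / 72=0.76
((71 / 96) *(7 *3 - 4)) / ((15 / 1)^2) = 1207 / 21600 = 0.06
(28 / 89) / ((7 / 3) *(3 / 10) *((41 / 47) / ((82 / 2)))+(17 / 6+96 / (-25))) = -24675 / 77786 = -0.32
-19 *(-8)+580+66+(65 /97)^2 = 7512607 /9409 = 798.45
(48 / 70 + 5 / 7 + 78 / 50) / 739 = 0.00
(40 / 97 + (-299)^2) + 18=8673683 / 97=89419.41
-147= -147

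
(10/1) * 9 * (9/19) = 810/19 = 42.63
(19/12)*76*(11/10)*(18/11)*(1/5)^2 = 8.66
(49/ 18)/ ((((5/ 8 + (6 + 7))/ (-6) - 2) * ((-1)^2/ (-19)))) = 7448/ 615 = 12.11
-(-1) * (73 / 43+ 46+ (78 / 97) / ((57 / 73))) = 3861607 / 79249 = 48.73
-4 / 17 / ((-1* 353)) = 4 / 6001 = 0.00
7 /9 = 0.78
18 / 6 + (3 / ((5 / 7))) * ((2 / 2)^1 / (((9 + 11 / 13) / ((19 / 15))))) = 11329 / 3200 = 3.54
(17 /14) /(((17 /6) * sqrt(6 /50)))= 5 * sqrt(3) /7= 1.24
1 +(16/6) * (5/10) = 7/3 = 2.33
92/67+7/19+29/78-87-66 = -14982139/99294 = -150.89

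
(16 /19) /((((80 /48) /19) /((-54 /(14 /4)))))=-148.11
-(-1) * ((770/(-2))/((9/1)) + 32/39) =-4909/117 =-41.96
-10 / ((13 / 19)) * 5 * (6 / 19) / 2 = -150 / 13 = -11.54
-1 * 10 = -10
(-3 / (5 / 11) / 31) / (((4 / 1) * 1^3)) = -33 / 620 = -0.05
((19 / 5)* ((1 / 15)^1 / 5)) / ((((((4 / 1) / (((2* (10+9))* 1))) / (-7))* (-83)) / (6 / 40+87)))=17689 / 5000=3.54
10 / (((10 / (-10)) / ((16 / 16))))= -10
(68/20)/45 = 17/225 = 0.08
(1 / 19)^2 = 1 / 361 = 0.00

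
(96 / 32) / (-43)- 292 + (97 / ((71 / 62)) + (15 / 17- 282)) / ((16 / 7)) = -313897779 / 830416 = -378.00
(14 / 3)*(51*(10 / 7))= 340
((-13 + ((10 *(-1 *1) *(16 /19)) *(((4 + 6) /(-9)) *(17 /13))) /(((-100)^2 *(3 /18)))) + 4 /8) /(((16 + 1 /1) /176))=-40731064 /314925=-129.34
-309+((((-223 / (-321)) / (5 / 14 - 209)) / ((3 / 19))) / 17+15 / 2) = -28835392309 / 95639382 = -301.50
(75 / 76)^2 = 5625 / 5776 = 0.97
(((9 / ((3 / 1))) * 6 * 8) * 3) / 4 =108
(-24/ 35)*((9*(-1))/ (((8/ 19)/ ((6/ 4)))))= 1539/ 70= 21.99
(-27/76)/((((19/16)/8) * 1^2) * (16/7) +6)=-378/6745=-0.06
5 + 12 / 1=17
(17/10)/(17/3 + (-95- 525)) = -51/18430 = -0.00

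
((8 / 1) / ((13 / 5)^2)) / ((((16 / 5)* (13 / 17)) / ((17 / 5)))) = 7225 / 4394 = 1.64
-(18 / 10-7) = 26 / 5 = 5.20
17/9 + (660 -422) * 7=15011/9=1667.89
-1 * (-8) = 8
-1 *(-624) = 624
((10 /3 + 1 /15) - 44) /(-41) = 203 /205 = 0.99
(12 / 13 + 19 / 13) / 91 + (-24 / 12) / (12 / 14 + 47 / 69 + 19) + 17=99332931 / 5867680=16.93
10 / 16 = 5 / 8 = 0.62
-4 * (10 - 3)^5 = -67228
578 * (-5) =-2890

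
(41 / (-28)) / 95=-0.02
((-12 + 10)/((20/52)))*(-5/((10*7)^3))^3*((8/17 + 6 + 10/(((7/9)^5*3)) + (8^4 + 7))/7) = 15307499181/1614170913380620000000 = 0.00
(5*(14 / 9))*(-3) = -70 / 3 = -23.33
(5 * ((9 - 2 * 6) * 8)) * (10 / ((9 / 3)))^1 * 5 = -2000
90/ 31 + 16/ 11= 4.36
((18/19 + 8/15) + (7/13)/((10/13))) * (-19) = -41.43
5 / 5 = 1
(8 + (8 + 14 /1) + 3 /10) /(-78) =-101 /260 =-0.39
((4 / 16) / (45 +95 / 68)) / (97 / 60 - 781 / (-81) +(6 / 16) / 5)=11016 / 23170951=0.00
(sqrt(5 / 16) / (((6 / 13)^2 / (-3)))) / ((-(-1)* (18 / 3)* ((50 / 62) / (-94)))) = 246233* sqrt(5) / 3600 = 152.94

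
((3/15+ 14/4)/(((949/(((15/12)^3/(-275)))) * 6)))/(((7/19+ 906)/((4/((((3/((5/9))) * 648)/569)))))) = -0.00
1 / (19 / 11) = 11 / 19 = 0.58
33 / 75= 11 / 25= 0.44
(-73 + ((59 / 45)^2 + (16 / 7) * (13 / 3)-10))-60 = -1862258 / 14175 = -131.38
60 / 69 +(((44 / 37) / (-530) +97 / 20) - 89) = -83.28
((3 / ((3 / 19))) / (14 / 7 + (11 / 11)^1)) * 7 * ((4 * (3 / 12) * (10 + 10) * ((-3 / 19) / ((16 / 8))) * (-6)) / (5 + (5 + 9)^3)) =420 / 2749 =0.15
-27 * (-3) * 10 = 810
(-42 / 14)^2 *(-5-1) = -54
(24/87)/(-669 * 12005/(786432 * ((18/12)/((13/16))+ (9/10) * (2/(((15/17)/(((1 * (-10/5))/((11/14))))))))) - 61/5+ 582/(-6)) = -125451632640/48272279292419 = -0.00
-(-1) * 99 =99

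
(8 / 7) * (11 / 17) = 88 / 119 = 0.74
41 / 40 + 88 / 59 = 2.52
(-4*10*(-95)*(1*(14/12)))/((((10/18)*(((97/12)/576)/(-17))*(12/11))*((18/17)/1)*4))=-202947360/97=-2092240.82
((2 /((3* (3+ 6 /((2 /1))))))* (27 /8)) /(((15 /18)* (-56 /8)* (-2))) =9 /280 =0.03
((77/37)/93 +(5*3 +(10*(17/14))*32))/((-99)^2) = 9721364/236076687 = 0.04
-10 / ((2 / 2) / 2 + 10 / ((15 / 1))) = -60 / 7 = -8.57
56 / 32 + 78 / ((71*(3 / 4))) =913 / 284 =3.21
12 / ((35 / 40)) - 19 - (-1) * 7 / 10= -321 / 70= -4.59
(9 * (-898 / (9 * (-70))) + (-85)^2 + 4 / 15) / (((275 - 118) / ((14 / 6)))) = 152000 / 1413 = 107.57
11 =11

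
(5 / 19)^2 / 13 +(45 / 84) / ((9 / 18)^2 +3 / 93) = 437674 / 229957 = 1.90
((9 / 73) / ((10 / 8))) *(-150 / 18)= -60 / 73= -0.82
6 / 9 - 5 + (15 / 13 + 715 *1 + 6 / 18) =9258 / 13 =712.15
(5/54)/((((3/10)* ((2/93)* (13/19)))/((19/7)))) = 279775/4914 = 56.93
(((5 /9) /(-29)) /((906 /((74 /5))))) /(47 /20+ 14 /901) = -666740 /5039918091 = -0.00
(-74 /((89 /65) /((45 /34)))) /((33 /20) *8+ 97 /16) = -8658000 /2331533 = -3.71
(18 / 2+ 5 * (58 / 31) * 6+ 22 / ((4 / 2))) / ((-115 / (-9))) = 4248 / 713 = 5.96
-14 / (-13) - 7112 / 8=-11543 / 13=-887.92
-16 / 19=-0.84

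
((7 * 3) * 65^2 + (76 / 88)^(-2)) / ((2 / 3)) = 96090627 / 722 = 133089.51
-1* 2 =-2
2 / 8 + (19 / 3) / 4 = 11 / 6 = 1.83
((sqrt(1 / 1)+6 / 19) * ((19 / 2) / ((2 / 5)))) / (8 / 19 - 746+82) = -2375 / 50432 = -0.05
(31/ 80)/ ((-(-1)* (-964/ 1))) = -0.00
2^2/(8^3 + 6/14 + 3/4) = 112/14369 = 0.01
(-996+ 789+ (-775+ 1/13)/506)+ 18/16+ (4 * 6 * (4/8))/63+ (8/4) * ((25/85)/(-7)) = -207.30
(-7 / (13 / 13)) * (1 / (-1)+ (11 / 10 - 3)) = 203 / 10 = 20.30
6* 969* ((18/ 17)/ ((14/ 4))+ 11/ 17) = 38646/ 7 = 5520.86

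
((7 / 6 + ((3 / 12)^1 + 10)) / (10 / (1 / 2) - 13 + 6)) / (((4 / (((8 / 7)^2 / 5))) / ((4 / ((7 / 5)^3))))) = 54800 / 655473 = 0.08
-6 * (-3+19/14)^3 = 36501/1372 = 26.60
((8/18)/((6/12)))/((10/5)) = 4/9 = 0.44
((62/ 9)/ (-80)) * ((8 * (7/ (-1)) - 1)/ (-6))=-589/ 720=-0.82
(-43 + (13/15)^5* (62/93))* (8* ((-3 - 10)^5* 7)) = 2021371141337912/2278125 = 887295974.25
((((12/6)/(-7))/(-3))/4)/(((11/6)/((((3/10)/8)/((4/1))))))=0.00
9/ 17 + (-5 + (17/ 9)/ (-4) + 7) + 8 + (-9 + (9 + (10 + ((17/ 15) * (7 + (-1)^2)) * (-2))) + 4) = 18127/ 3060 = 5.92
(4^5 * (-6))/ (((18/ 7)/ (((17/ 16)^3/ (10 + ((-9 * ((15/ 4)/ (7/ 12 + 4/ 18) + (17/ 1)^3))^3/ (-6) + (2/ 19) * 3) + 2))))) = -15936479881/ 80348789162174919768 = -0.00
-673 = -673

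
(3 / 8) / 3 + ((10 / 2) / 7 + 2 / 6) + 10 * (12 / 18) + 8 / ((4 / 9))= 1447 / 56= 25.84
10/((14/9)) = 45/7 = 6.43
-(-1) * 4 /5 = 4 /5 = 0.80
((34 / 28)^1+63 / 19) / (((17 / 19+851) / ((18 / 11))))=10845 / 1246322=0.01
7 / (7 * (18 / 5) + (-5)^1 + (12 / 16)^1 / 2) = 280 / 823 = 0.34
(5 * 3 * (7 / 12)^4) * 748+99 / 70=78658261 / 60480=1300.57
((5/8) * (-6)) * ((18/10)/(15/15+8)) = -3/4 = -0.75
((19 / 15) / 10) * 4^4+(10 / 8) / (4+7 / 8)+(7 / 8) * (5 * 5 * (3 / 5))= 45.81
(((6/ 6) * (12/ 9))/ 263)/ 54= 2/ 21303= 0.00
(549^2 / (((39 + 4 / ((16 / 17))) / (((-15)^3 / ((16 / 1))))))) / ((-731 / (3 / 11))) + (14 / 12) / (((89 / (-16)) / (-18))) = 273469605117 / 495229108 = 552.21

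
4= 4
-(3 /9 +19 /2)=-59 /6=-9.83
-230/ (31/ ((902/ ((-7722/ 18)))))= 18860/ 1209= 15.60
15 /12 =5 /4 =1.25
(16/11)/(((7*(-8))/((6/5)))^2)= 9/13475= 0.00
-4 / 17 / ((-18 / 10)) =20 / 153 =0.13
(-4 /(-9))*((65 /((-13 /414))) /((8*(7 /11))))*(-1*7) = 1265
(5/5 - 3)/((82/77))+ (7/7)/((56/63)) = -247/328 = -0.75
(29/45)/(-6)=-0.11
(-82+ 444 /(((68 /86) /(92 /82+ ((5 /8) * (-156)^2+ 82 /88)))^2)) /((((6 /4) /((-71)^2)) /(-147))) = -38178726447474702595381463 /470263112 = -81185883972703992.56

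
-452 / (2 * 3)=-226 / 3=-75.33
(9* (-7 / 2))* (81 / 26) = -5103 / 52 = -98.13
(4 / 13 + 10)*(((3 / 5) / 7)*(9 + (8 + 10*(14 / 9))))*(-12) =-157048 / 455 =-345.16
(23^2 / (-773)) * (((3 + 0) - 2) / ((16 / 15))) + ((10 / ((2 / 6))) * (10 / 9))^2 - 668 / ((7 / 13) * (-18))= 1179.39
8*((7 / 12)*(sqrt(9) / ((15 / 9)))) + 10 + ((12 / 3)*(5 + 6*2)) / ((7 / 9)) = 3704 / 35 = 105.83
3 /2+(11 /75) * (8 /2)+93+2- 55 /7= 93691 /1050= 89.23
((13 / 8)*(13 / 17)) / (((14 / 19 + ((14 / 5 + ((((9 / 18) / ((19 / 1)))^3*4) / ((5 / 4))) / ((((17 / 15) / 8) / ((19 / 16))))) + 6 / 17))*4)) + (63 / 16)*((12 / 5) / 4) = 46648219 / 19099680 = 2.44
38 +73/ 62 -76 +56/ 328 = -93169/ 2542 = -36.65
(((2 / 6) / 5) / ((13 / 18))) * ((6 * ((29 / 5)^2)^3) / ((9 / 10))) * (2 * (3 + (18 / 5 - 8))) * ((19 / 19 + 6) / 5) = -466341483664 / 5078125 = -91833.40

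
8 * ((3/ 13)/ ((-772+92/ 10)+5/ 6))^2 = 64800/ 88308225889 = 0.00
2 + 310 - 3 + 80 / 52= 4037 / 13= 310.54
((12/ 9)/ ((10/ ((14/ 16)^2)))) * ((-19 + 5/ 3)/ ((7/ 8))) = -91/ 45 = -2.02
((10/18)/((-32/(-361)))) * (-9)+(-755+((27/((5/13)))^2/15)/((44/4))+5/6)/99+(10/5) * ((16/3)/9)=-817236443/13068000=-62.54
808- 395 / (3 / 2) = 1634 / 3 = 544.67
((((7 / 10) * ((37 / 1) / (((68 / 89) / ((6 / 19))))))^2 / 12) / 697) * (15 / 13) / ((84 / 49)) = 11158320621 / 1210016088320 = 0.01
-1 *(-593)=593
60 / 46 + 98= 2284 / 23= 99.30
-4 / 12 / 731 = -1 / 2193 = -0.00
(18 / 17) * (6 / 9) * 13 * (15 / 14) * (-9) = -10530 / 119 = -88.49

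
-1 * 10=-10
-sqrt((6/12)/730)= -sqrt(365)/730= -0.03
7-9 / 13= 82 / 13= 6.31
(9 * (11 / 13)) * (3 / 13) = 297 / 169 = 1.76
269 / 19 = 14.16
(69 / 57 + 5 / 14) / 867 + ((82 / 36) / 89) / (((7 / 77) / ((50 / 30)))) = 43504726 / 92364111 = 0.47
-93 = -93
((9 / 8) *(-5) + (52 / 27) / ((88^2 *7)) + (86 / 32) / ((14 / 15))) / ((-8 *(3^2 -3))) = 2009179 / 35126784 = 0.06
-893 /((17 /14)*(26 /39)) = -18753 /17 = -1103.12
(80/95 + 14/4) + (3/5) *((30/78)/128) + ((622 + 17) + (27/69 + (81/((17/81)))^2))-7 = 31436008909247/210151552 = 149587.33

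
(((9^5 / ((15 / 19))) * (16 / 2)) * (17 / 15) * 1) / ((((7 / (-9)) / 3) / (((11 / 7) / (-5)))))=822077.77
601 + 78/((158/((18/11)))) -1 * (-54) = 569897/869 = 655.81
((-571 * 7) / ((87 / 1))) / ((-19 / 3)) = 3997 / 551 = 7.25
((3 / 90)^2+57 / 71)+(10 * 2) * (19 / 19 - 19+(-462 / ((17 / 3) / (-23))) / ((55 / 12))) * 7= 59484616507 / 1086300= 54758.92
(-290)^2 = 84100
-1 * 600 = -600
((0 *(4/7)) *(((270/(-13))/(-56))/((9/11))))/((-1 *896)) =0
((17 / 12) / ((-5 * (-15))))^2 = 289 / 810000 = 0.00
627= 627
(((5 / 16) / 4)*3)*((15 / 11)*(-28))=-1575 / 176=-8.95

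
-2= -2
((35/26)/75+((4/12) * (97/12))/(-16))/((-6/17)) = 95761/224640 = 0.43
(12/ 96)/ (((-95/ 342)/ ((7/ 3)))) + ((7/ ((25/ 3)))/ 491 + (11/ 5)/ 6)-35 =-35.68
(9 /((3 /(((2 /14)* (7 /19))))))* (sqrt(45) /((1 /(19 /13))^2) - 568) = -1704 /19 + 171* sqrt(5) /169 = -87.42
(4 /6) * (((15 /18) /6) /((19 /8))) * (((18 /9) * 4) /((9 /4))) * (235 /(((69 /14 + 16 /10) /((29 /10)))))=30531200 /2109969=14.47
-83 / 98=-0.85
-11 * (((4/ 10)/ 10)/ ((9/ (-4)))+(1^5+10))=-27181/ 225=-120.80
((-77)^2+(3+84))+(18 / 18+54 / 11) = 66241 / 11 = 6021.91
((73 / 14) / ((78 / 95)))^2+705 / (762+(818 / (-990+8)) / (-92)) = 1693449585878065 / 41046367379472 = 41.26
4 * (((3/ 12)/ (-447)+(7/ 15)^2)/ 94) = 29129/ 3151350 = 0.01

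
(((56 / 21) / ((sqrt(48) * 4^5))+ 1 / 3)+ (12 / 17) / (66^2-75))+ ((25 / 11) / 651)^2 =sqrt(3) / 4608+ 414886816072 / 1243999603539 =0.33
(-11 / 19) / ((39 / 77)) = -847 / 741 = -1.14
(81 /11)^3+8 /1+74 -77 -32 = 495504 /1331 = 372.28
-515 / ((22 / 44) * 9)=-1030 / 9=-114.44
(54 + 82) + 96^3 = 884872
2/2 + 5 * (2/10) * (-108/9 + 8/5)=-47/5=-9.40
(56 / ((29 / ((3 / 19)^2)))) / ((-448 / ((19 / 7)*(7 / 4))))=-9 / 17632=-0.00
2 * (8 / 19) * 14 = 224 / 19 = 11.79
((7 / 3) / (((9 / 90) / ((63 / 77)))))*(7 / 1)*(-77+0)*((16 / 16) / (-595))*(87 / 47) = 25578 / 799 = 32.01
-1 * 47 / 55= -0.85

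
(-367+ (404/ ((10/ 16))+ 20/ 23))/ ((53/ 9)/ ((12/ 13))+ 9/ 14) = 24366636/ 610535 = 39.91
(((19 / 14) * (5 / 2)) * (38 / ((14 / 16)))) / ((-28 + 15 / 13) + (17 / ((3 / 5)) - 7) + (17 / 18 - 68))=-1689480 / 832069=-2.03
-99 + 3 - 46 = -142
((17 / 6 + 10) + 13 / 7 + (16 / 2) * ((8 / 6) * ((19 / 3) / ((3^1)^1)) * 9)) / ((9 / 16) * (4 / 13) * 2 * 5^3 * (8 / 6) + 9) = 2327 / 714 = 3.26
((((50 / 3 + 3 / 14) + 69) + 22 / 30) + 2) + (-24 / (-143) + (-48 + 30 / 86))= 17703997 / 430430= 41.13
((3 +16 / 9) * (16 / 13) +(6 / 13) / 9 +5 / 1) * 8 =10232 / 117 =87.45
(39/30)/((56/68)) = 221/140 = 1.58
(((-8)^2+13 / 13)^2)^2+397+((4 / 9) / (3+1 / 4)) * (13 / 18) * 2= 1445932798 / 81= 17851022.20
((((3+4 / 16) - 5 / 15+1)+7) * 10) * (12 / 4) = 327.50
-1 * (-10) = 10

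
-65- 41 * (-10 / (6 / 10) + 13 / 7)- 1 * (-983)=1525.19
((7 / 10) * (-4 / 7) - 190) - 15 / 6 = -192.90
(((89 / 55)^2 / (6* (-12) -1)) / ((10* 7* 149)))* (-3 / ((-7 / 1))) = -0.00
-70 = -70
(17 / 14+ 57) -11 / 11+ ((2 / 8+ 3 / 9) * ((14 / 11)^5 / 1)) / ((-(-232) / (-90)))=3691641099 / 65386706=56.46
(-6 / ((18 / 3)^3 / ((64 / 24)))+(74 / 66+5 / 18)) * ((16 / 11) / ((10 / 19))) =59812 / 16335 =3.66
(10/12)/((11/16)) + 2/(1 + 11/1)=91/66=1.38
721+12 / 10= 3611 / 5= 722.20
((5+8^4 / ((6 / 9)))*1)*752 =4624048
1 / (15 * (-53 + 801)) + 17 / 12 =3974 / 2805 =1.42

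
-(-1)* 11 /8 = 1.38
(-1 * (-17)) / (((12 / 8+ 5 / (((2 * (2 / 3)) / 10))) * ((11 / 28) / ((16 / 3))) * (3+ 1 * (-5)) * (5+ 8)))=-3808 / 16731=-0.23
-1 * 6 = -6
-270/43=-6.28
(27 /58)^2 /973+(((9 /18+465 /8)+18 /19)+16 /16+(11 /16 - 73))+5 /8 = -2764956643 /248761072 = -11.11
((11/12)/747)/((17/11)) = 121/152388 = 0.00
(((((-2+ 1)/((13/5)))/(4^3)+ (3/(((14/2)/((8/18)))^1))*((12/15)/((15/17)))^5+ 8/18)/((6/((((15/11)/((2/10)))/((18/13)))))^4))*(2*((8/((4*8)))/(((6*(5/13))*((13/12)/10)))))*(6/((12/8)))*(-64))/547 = -50568395120366513/214508082171952800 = -0.24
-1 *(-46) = 46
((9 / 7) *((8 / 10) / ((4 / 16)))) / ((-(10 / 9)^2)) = -2916 / 875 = -3.33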